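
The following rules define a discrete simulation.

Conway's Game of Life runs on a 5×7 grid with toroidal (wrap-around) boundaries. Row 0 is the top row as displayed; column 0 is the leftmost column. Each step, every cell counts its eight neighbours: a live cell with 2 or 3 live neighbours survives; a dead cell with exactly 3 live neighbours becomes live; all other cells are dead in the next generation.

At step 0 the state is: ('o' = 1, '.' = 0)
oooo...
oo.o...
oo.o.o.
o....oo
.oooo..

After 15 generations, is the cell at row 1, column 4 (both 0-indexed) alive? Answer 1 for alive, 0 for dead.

gen 0: oooo...
oo.o...
oo.o.o.
o....oo
.oooo..
gen 1: .......
...o...
.....o.
.....o.
....oo.
gen 2: ....o..
.......
....o..
.....oo
....oo.
gen 3: ....oo.
.......
.....o.
......o
....o.o
gen 4: ....oo.
....oo.
.......
......o
....o.o
gen 5: ...o..o
....oo.
.....o.
.....o.
....o.o
gen 6: ...o..o
....ooo
.....oo
....ooo
....o.o
gen 7: o..o..o
o...o..
o......
o...o..
o..oo.o
gen 8: .o.o...
oo.....
oo....o
oo.ooo.
.o.oo..
gen 9: .o.oo..
......o
....oo.
...o.o.
.o...o.
gen 10: o.o.oo.
...o...
....ooo
.....oo
...o.o.
gen 11: ..o..oo
...o...
....o.o
.......
...o...
gen 12: ..ooo..
...oo.o
.......
.......
.......
gen 13: ..o.oo.
..o.oo.
.......
.......
...o...
gen 14: ..o..o.
....oo.
.......
.......
...oo..
gen 15: .....o.
....oo.
.......
.......
...oo..

1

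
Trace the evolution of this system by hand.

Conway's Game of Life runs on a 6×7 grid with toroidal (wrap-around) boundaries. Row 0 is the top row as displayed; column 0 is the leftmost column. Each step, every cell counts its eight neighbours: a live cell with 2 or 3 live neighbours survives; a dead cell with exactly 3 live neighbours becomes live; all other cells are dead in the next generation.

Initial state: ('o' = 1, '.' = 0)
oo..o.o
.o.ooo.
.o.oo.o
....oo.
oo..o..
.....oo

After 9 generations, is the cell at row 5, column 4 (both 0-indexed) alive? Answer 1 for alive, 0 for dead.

0

[0] oo..o.o
.o.ooo.
.o.oo.o
....oo.
oo..o..
.....oo
[1] .ooo...
.o.....
o.....o
.oo...o
o...o..
....o..
[2] .ooo...
.o.....
..o...o
.o...oo
oo.o.o.
.oo.o..
[3] o..o...
oo.o...
.oo..oo
.o..oo.
...o.o.
....o..
[4] ooooo..
...oo..
...o.oo
oo.o...
...o.o.
...oo..
[5] .o...o.
oo....o
o..o.oo
o..o.o.
...o...
.o...o.
[6] .oo..o.
.oo.o..
..o..o.
o.oo.o.
..o...o
..o.o..
[7] ....oo.
....oo.
.....oo
..oooo.
..o.ooo
..o..o.
[8] ...o..o
.......
......o
..o....
.oo...o
.......
[9] .......
.......
.......
ooo....
.oo....
o.o....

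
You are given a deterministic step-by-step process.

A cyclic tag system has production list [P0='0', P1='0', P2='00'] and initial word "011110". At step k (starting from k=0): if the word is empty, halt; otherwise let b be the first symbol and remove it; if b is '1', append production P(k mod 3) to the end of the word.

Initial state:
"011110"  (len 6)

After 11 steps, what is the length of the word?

[0] "011110"  (len 6)
[1] "11110"  (len 5)
[2] "11100"  (len 5)
[3] "110000"  (len 6)
[4] "100000"  (len 6)
[5] "000000"  (len 6)
[6] "00000"  (len 5)
[7] "0000"  (len 4)
[8] "000"  (len 3)
[9] "00"  (len 2)
[10] "0"  (len 1)
[11] (halted — word empty)

0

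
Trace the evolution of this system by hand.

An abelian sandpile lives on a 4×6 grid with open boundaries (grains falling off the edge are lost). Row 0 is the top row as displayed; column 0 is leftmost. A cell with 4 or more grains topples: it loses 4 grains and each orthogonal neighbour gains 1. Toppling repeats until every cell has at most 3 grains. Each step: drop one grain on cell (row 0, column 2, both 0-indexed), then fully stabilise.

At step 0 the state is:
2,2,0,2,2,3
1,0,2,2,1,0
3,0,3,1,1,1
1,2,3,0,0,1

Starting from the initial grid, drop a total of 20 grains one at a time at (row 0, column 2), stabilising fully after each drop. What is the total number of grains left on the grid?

37

k=0  2,2,0,2,2,3
1,0,2,2,1,0
3,0,3,1,1,1
1,2,3,0,0,1
k=1  2,2,1,2,2,3
1,0,2,2,1,0
3,0,3,1,1,1
1,2,3,0,0,1
k=2  2,2,2,2,2,3
1,0,2,2,1,0
3,0,3,1,1,1
1,2,3,0,0,1
k=3  2,2,3,2,2,3
1,0,2,2,1,0
3,0,3,1,1,1
1,2,3,0,0,1
k=4  2,3,0,3,2,3
1,0,3,2,1,0
3,0,3,1,1,1
1,2,3,0,0,1
k=5  2,3,1,3,2,3
1,0,3,2,1,0
3,0,3,1,1,1
1,2,3,0,0,1
k=6  2,3,2,3,2,3
1,0,3,2,1,0
3,0,3,1,1,1
1,2,3,0,0,1
k=7  2,3,3,3,2,3
1,0,3,2,1,0
3,0,3,1,1,1
1,2,3,0,0,1
k=8  3,0,3,1,3,3
1,2,2,0,2,0
3,1,1,3,1,1
1,3,0,1,0,1
k=9  3,1,0,2,3,3
1,2,3,0,2,0
3,1,1,3,1,1
1,3,0,1,0,1
k=10  3,1,1,2,3,3
1,2,3,0,2,0
3,1,1,3,1,1
1,3,0,1,0,1
k=11  3,1,2,2,3,3
1,2,3,0,2,0
3,1,1,3,1,1
1,3,0,1,0,1
k=12  3,1,3,2,3,3
1,2,3,0,2,0
3,1,1,3,1,1
1,3,0,1,0,1
k=13  3,2,1,3,3,3
1,3,0,1,2,0
3,1,2,3,1,1
1,3,0,1,0,1
k=14  3,2,2,3,3,3
1,3,0,1,2,0
3,1,2,3,1,1
1,3,0,1,0,1
k=15  3,2,3,3,3,3
1,3,0,1,2,0
3,1,2,3,1,1
1,3,0,1,0,1
k=16  3,3,1,1,1,0
1,3,1,2,3,1
3,1,2,3,1,1
1,3,0,1,0,1
k=17  3,3,2,1,1,0
1,3,1,2,3,1
3,1,2,3,1,1
1,3,0,1,0,1
k=18  3,3,3,1,1,0
1,3,1,2,3,1
3,1,2,3,1,1
1,3,0,1,0,1
k=19  0,2,1,2,1,0
3,0,3,2,3,1
3,2,2,3,1,1
1,3,0,1,0,1
k=20  0,2,2,2,1,0
3,0,3,2,3,1
3,2,2,3,1,1
1,3,0,1,0,1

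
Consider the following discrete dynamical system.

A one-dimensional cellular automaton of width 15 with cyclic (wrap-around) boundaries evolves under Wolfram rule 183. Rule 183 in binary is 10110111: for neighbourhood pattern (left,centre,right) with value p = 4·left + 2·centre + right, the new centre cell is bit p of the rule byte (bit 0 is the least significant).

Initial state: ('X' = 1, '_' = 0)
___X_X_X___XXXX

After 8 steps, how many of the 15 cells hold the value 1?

t=0: ___X_X_X___XXXX
t=1: XXXXXXXXXXX_XX_
t=2: _XXXXXXXXX_X__X
t=3: X_XXXXXXX_XXXXX
t=4: _X_XXXXX_X_XXXX
t=5: XXX_XXX_XXX_XX_
t=6: _X_X_X_X_X_X__X
t=7: XXXXXXXXXXXXXXX
t=8: XXXXXXXXXXXXXXX

15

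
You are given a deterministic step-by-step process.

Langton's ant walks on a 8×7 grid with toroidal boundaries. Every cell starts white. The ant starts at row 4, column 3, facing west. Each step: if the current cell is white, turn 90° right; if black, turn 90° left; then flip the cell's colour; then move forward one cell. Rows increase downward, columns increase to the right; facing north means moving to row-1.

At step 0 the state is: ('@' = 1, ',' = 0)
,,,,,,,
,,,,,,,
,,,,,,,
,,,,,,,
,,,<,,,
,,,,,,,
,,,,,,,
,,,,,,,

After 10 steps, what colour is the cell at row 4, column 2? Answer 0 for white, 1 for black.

k=0  ,,,,,,,
,,,,,,,
,,,,,,,
,,,,,,,
,,,<,,,
,,,,,,,
,,,,,,,
,,,,,,,
k=1  ,,,,,,,
,,,,,,,
,,,,,,,
,,,^,,,
,,,@,,,
,,,,,,,
,,,,,,,
,,,,,,,
k=2  ,,,,,,,
,,,,,,,
,,,,,,,
,,,@>,,
,,,@,,,
,,,,,,,
,,,,,,,
,,,,,,,
k=3  ,,,,,,,
,,,,,,,
,,,,,,,
,,,@@,,
,,,@v,,
,,,,,,,
,,,,,,,
,,,,,,,
k=4  ,,,,,,,
,,,,,,,
,,,,,,,
,,,@@,,
,,,<@,,
,,,,,,,
,,,,,,,
,,,,,,,
k=5  ,,,,,,,
,,,,,,,
,,,,,,,
,,,@@,,
,,,,@,,
,,,v,,,
,,,,,,,
,,,,,,,
k=6  ,,,,,,,
,,,,,,,
,,,,,,,
,,,@@,,
,,,,@,,
,,<@,,,
,,,,,,,
,,,,,,,
k=7  ,,,,,,,
,,,,,,,
,,,,,,,
,,,@@,,
,,^,@,,
,,@@,,,
,,,,,,,
,,,,,,,
k=8  ,,,,,,,
,,,,,,,
,,,,,,,
,,,@@,,
,,@>@,,
,,@@,,,
,,,,,,,
,,,,,,,
k=9  ,,,,,,,
,,,,,,,
,,,,,,,
,,,@@,,
,,@@@,,
,,@v,,,
,,,,,,,
,,,,,,,
k=10  ,,,,,,,
,,,,,,,
,,,,,,,
,,,@@,,
,,@@@,,
,,@,>,,
,,,,,,,
,,,,,,,

1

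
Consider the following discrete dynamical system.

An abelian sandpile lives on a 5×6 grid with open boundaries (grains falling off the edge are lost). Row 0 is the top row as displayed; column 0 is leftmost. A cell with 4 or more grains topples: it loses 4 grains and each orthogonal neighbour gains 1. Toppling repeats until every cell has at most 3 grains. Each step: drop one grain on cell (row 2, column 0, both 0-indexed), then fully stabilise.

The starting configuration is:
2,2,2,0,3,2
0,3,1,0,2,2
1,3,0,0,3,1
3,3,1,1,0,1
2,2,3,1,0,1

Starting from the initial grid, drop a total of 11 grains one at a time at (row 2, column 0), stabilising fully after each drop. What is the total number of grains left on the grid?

0) 2,2,2,0,3,2
0,3,1,0,2,2
1,3,0,0,3,1
3,3,1,1,0,1
2,2,3,1,0,1
1) 2,2,2,0,3,2
0,3,1,0,2,2
2,3,0,0,3,1
3,3,1,1,0,1
2,2,3,1,0,1
2) 2,2,2,0,3,2
0,3,1,0,2,2
3,3,0,0,3,1
3,3,1,1,0,1
2,2,3,1,0,1
3) 2,3,2,0,3,2
2,0,2,0,2,2
2,2,1,0,3,1
1,1,2,1,0,1
3,3,3,1,0,1
4) 2,3,2,0,3,2
2,0,2,0,2,2
3,2,1,0,3,1
1,1,2,1,0,1
3,3,3,1,0,1
5) 2,3,2,0,3,2
3,0,2,0,2,2
0,3,1,0,3,1
2,1,2,1,0,1
3,3,3,1,0,1
6) 2,3,2,0,3,2
3,0,2,0,2,2
1,3,1,0,3,1
2,1,2,1,0,1
3,3,3,1,0,1
7) 2,3,2,0,3,2
3,0,2,0,2,2
2,3,1,0,3,1
2,1,2,1,0,1
3,3,3,1,0,1
8) 2,3,2,0,3,2
3,0,2,0,2,2
3,3,1,0,3,1
2,1,2,1,0,1
3,3,3,1,0,1
9) 3,3,2,0,3,2
0,2,2,0,2,2
2,0,2,0,3,1
3,2,2,1,0,1
3,3,3,1,0,1
10) 3,3,2,0,3,2
0,2,2,0,2,2
3,0,2,0,3,1
3,2,2,1,0,1
3,3,3,1,0,1
11) 3,3,2,0,3,2
1,2,2,0,2,2
1,2,3,0,3,1
2,1,0,2,0,1
1,2,1,2,0,1

45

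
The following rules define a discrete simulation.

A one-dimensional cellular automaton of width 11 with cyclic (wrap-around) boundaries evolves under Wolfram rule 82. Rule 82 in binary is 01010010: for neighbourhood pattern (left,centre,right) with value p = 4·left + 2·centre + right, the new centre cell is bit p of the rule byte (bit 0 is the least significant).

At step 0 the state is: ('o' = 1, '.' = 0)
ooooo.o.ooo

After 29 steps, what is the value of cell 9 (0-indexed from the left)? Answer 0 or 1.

k=0  ooooo.o.ooo
k=1  ....o......
k=2  ...o.o.....
k=3  ..o...o....
k=4  .o.o.o.o...
k=5  o.......o..
k=6  .o.....o.oo
k=7  ..o...o...o
k=8  oo.o.o.o.o.
k=9  .o.........
k=10  o.o........
k=11  ...o......o
k=12  o.o.o....o.
k=13  .....o..o..
k=14  ....o.oo.o.
k=15  ...o...o..o
k=16  o.o.o.o.oo.
k=17  .........o.
k=18  ........o.o
k=19  o......o...
k=20  .o....o.o.o
k=21  ..o..o.....
k=22  .o.oo.o....
k=23  o...o..o...
k=24  .o.o.oo.o.o
k=25  ......o....
k=26  .....o.o...
k=27  ....o...o..
k=28  ...o.o.o.o.
k=29  ..o.......o

0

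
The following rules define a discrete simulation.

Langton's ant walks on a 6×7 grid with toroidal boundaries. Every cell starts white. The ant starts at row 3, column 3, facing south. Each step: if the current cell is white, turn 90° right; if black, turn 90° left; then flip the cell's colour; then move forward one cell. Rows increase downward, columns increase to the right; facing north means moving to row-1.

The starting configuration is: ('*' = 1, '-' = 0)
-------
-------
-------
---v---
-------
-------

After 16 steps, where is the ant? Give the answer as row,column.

gen 0: -------
-------
-------
---v---
-------
-------
gen 1: -------
-------
-------
--<*---
-------
-------
gen 2: -------
-------
--^----
--**---
-------
-------
gen 3: -------
-------
--*>---
--**---
-------
-------
gen 4: -------
-------
--**---
--*v---
-------
-------
gen 5: -------
-------
--**---
--*->--
-------
-------
gen 6: -------
-------
--**---
--*-*--
----v--
-------
gen 7: -------
-------
--**---
--*-*--
---<*--
-------
gen 8: -------
-------
--**---
--*^*--
---**--
-------
gen 9: -------
-------
--**---
--**>--
---**--
-------
gen 10: -------
-------
--**^--
--**---
---**--
-------
gen 11: -------
-------
--***>-
--**---
---**--
-------
gen 12: -------
-------
--****-
--**-v-
---**--
-------
gen 13: -------
-------
--****-
--**<*-
---**--
-------
gen 14: -------
-------
--**^*-
--****-
---**--
-------
gen 15: -------
-------
--*<-*-
--****-
---**--
-------
gen 16: -------
-------
--*--*-
--*v**-
---**--
-------

3,3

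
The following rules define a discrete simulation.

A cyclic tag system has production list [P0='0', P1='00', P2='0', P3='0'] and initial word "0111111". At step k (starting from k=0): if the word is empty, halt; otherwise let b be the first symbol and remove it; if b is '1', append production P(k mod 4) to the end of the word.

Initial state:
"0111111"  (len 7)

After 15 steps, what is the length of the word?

step 0: "0111111"  (len 7)
step 1: "111111"  (len 6)
step 2: "1111100"  (len 7)
step 3: "1111000"  (len 7)
step 4: "1110000"  (len 7)
step 5: "1100000"  (len 7)
step 6: "10000000"  (len 8)
step 7: "00000000"  (len 8)
step 8: "0000000"  (len 7)
step 9: "000000"  (len 6)
step 10: "00000"  (len 5)
step 11: "0000"  (len 4)
step 12: "000"  (len 3)
step 13: "00"  (len 2)
step 14: "0"  (len 1)
step 15: (halted — word empty)

0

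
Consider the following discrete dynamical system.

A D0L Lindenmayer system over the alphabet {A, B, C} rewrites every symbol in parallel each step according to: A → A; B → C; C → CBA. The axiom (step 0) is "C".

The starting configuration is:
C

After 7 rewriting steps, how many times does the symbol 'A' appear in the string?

33

k=0  C
k=1  CBA
k=2  CBACA
k=3  CBACACBAA
k=4  CBACACBAACBACAA
k=5  CBACACBAACBACAACBACACBAAA
k=6  CBACACBAACBACAACBACACBAAACBACACBAACBACAAA
k=7  CBACACBAACBACAACBACACBAAACBACACBAACBACAAACBACACBAACBACAACBACACBAAAA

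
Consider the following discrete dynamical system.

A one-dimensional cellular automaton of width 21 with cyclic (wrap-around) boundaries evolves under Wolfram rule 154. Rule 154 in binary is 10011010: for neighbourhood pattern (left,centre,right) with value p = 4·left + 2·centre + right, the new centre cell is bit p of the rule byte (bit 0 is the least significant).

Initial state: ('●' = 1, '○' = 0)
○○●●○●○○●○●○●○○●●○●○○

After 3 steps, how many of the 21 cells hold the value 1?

step 0: ○○●●○●○○●○●○●○○●●○●○○
step 1: ○●●○○○●●○○○○○●●●○○○●○
step 2: ●●○●○●●○●○○○●●●○●○●○●
step 3: ●○○○○●○○○●○●●●○○○○○○●

7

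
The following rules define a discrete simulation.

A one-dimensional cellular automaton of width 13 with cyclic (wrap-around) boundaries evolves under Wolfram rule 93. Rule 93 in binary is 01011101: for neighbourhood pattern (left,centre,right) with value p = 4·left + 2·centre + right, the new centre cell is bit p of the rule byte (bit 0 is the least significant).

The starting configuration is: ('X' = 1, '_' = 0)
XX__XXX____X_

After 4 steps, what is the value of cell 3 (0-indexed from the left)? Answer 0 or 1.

0

0) XX__XXX____X_
1) XXX_X_XXXX_X_
2) X_X_X_X__X_X_
3) X_X_X_XX_X_X_
4) X_X_X_XX_X_X_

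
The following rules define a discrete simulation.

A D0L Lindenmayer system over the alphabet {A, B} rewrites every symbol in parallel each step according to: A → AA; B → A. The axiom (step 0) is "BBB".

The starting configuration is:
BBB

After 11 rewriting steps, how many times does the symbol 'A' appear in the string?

k=0  BBB
k=1  AAA
k=2  AAAAAA
k=3  AAAAAAAAAAAA
k=4  AAAAAAAAAAAAAAAAAAAAAAAA
k=5  AAAAAAAAAAAAAAAAAAAAAAAAAAAAAAAAAAAAAAAAAAAAAAAA
k=6  AAAAAAAAAAAAAAAAAAAAAAAAAAAAAAAAAAAAAAAAAAAAAAAAAAAAAAAAAAAAAAAAAAAAAAAAAAAAAAAAAAAAAAAAAAAAAAAA
k=7  AAAAAAAAAAAAAAAAAAAAAAAAAAAAAAAAAAAAAAAAAAAAAAAAAAAAAAAAAA…AAAAAAAAAAAAAAAAAAAAAAAAAAAAAAAAAAAAAAAAAAAAAAAAAAAAAAAAAA  (len 192)
k=8  AAAAAAAAAAAAAAAAAAAAAAAAAAAAAAAAAAAAAAAAAAAAAAAAAAAAAAAAAA…AAAAAAAAAAAAAAAAAAAAAAAAAAAAAAAAAAAAAAAAAAAAAAAAAAAAAAAAAA  (len 384)
k=9  AAAAAAAAAAAAAAAAAAAAAAAAAAAAAAAAAAAAAAAAAAAAAAAAAAAAAAAAAA…AAAAAAAAAAAAAAAAAAAAAAAAAAAAAAAAAAAAAAAAAAAAAAAAAAAAAAAAAA  (len 768)
k=10  AAAAAAAAAAAAAAAAAAAAAAAAAAAAAAAAAAAAAAAAAAAAAAAAAAAAAAAAAA…AAAAAAAAAAAAAAAAAAAAAAAAAAAAAAAAAAAAAAAAAAAAAAAAAAAAAAAAAA  (len 1536)
k=11  AAAAAAAAAAAAAAAAAAAAAAAAAAAAAAAAAAAAAAAAAAAAAAAAAAAAAAAAAA…AAAAAAAAAAAAAAAAAAAAAAAAAAAAAAAAAAAAAAAAAAAAAAAAAAAAAAAAAA  (len 3072)

3072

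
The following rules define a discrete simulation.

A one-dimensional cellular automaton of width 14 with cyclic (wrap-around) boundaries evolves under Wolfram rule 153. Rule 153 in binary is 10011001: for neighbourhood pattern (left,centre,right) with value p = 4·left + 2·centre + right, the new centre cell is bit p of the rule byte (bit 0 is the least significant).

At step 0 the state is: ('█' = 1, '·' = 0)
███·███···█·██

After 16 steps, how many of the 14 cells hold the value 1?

8

k=0  ███·███···█·██
k=1  ██··██·██···██
k=2  █·█·█··█·██·██
k=3  ·····█···█··██
k=4  ████··██··█·█·
k=5  ███·█·█·█·····
k=6  ██·······████·
k=7  █·██████·███··
k=8  ··█████··██·█·
k=9  █·████·█·█···█
k=10  ··███·····██·█
k=11  █·██·████·█···
k=12  ··█··███···██·
k=13  █··█·██·██·█·█
k=14  ·█···█··█····█
k=15  ··██··█··███··
k=16  █·█·█··█·██·██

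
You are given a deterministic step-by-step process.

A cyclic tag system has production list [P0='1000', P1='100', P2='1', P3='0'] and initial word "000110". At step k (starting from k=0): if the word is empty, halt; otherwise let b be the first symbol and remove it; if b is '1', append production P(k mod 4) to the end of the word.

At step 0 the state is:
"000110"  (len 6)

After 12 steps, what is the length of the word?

k=0  "000110"  (len 6)
k=1  "00110"  (len 5)
k=2  "0110"  (len 4)
k=3  "110"  (len 3)
k=4  "100"  (len 3)
k=5  "001000"  (len 6)
k=6  "01000"  (len 5)
k=7  "1000"  (len 4)
k=8  "0000"  (len 4)
k=9  "000"  (len 3)
k=10  "00"  (len 2)
k=11  "0"  (len 1)
k=12  (halted — word empty)

0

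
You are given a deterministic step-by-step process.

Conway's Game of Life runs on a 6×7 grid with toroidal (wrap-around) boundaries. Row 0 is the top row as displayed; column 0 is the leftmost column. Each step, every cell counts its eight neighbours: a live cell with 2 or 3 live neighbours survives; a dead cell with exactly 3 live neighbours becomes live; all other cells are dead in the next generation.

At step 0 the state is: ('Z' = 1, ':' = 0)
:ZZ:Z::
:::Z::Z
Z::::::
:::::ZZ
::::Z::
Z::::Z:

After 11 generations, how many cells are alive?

4

k=0  :ZZ:Z::
:::Z::Z
Z::::::
:::::ZZ
::::Z::
Z::::Z:
k=1  ZZZZZZZ
ZZZZ:::
Z::::Z:
:::::ZZ
::::Z::
:Z:ZZZ:
k=2  :::::::
:::::::
Z:Z:ZZ:
::::ZZZ
:::Z::Z
:Z:::::
k=3  :::::::
:::::::
:::ZZ::
Z::::::
Z:::Z:Z
:::::::
k=4  :::::::
:::::::
:::::::
Z::ZZZZ
Z:::::Z
:::::::
k=5  :::::::
:::::::
::::ZZZ
Z:::ZZ:
Z:::Z::
:::::::
k=6  :::::::
:::::Z:
::::Z:Z
Z::Z:::
::::ZZZ
:::::::
k=7  :::::::
:::::Z:
::::ZZZ
Z::Z:::
::::ZZZ
:::::Z:
k=8  :::::::
::::ZZZ
::::ZZZ
Z::Z:::
::::ZZZ
::::ZZZ
k=9  :::::::
::::Z:Z
Z::Z:::
Z::Z:::
Z::Z:::
::::Z:Z
k=10  :::::::
:::::::
Z::ZZ:Z
ZZZZZ:Z
Z::ZZ:Z
:::::::
k=11  :::::::
:::::::
::::Z:Z
:::::::
::::Z:Z
:::::::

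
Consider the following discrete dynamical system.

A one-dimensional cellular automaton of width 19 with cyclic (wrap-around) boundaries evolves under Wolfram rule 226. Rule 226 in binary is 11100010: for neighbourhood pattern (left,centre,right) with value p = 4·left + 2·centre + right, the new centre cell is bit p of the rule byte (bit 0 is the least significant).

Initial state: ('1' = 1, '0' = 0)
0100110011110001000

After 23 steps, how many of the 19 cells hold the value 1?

t=0: 0100110011110001000
t=1: 1001010101110010000
t=2: 0010101010110100001
t=3: 0101010101011000010
t=4: 1010101010101000100
t=5: 0101010101010001001
t=6: 1010101010100010010
t=7: 0101010101000100101
t=8: 1010101010001001010
t=9: 0101010100010010101
t=10: 1010101000100101010
t=11: 0101010001001010101
t=12: 1010100010010101010
t=13: 0101000100101010101
t=14: 1010001001010101010
t=15: 0100010010101010101
t=16: 1000100101010101010
t=17: 0001001010101010101
t=18: 0010010101010101010
t=19: 0100101010101010100
t=20: 1001010101010101000
t=21: 0010101010101010001
t=22: 0101010101010100010
t=23: 1010101010101000100

8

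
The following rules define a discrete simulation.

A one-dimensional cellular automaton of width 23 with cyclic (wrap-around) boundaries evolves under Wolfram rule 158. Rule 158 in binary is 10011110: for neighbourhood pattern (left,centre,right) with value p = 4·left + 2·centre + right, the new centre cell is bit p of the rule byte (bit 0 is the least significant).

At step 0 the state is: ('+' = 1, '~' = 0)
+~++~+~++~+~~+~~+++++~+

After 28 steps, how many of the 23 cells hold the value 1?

21

k=0  +~++~+~++~+~~+~~+++++~+
k=1  ~~+~~+~+~~++++++++++~~+
k=2  ++++++~++++++++++++~+++
k=3  +++++~~+++++++++++~~+++
k=4  ++++~++++++++++++~+++++
k=5  +++~~+++++++++++~~+++++
k=6  ++~++++++++++++~+++++++
k=7  +~~+++++++++++~~+++++++
k=8  ~++++++++++++~+++++++++
k=9  ~+++++++++++~~++++++++~
k=10  +++++++++++~+++++++++~+
k=11  ++++++++++~~++++++++~~+
k=12  +++++++++~+++++++++~+++
k=13  ++++++++~~++++++++~~+++
k=14  +++++++~+++++++++~+++++
k=15  ++++++~~++++++++~~+++++
k=16  +++++~+++++++++~+++++++
k=17  ++++~~++++++++~~+++++++
k=18  +++~+++++++++~+++++++++
k=19  ++~~++++++++~~+++++++++
k=20  +~+++++++++~+++++++++++
k=21  ~~++++++++~~+++++++++++
k=22  +++++++++~++++++++++++~
k=23  ++++++++~~+++++++++++~~
k=24  +++++++~++++++++++++~++
k=25  ++++++~~+++++++++++~~++
k=26  +++++~++++++++++++~++++
k=27  ++++~~+++++++++++~~++++
k=28  +++~++++++++++++~++++++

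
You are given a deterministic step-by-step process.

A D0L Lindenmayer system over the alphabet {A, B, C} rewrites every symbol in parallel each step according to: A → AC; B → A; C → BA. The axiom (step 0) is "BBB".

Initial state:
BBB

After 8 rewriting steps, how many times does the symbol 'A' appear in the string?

k=0  BBB
k=1  AAA
k=2  ACACAC
k=3  ACBAACBAACBA
k=4  ACBAAACACBAAACACBAAAC
k=5  ACBAAACACACBAACBAAACACACBAACBAAACACACBA
k=6  ACBAAACACACBAACBAACBAAACACBAAACACACBAACBAACBAAACACBAAACACACBAACBAACBAAAC
k=7  ACBAAACACACBAACBAACBAAACACBAAACACBAAACACACBAACBAAACACACBAA…CACBAAACACACBAACBAAACACACBAACBAACBAAACACBAAACACBAAACACACBA  (len 132)
k=8  ACBAAACACACBAACBAACBAAACACBAAACACBAAACACACBAACBAAACACACBAA…CACBAAACACBAAACACACBAACBAAACACACBAACBAAACACACBAACBAACBAAAC  (len 243)

132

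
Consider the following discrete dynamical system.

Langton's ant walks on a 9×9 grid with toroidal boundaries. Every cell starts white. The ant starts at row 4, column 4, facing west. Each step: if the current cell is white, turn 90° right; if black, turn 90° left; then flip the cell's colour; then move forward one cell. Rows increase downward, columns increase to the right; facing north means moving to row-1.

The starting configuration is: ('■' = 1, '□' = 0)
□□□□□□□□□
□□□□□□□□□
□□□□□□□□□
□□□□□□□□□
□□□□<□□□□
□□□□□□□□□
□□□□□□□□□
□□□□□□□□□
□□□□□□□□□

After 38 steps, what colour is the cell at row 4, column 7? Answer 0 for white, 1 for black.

1

0) □□□□□□□□□
□□□□□□□□□
□□□□□□□□□
□□□□□□□□□
□□□□<□□□□
□□□□□□□□□
□□□□□□□□□
□□□□□□□□□
□□□□□□□□□
1) □□□□□□□□□
□□□□□□□□□
□□□□□□□□□
□□□□^□□□□
□□□□■□□□□
□□□□□□□□□
□□□□□□□□□
□□□□□□□□□
□□□□□□□□□
2) □□□□□□□□□
□□□□□□□□□
□□□□□□□□□
□□□□■>□□□
□□□□■□□□□
□□□□□□□□□
□□□□□□□□□
□□□□□□□□□
□□□□□□□□□
3) □□□□□□□□□
□□□□□□□□□
□□□□□□□□□
□□□□■■□□□
□□□□■v□□□
□□□□□□□□□
□□□□□□□□□
□□□□□□□□□
□□□□□□□□□
4) □□□□□□□□□
□□□□□□□□□
□□□□□□□□□
□□□□■■□□□
□□□□<■□□□
□□□□□□□□□
□□□□□□□□□
□□□□□□□□□
□□□□□□□□□
5) □□□□□□□□□
□□□□□□□□□
□□□□□□□□□
□□□□■■□□□
□□□□□■□□□
□□□□v□□□□
□□□□□□□□□
□□□□□□□□□
□□□□□□□□□
6) □□□□□□□□□
□□□□□□□□□
□□□□□□□□□
□□□□■■□□□
□□□□□■□□□
□□□<■□□□□
□□□□□□□□□
□□□□□□□□□
□□□□□□□□□
7) □□□□□□□□□
□□□□□□□□□
□□□□□□□□□
□□□□■■□□□
□□□^□■□□□
□□□■■□□□□
□□□□□□□□□
□□□□□□□□□
□□□□□□□□□
8) □□□□□□□□□
□□□□□□□□□
□□□□□□□□□
□□□□■■□□□
□□□■>■□□□
□□□■■□□□□
□□□□□□□□□
□□□□□□□□□
□□□□□□□□□
9) □□□□□□□□□
□□□□□□□□□
□□□□□□□□□
□□□□■■□□□
□□□■■■□□□
□□□■v□□□□
□□□□□□□□□
□□□□□□□□□
□□□□□□□□□
10) □□□□□□□□□
□□□□□□□□□
□□□□□□□□□
□□□□■■□□□
□□□■■■□□□
□□□■□>□□□
□□□□□□□□□
□□□□□□□□□
□□□□□□□□□
11) □□□□□□□□□
□□□□□□□□□
□□□□□□□□□
□□□□■■□□□
□□□■■■□□□
□□□■□■□□□
□□□□□v□□□
□□□□□□□□□
□□□□□□□□□
12) □□□□□□□□□
□□□□□□□□□
□□□□□□□□□
□□□□■■□□□
□□□■■■□□□
□□□■□■□□□
□□□□<■□□□
□□□□□□□□□
□□□□□□□□□
13) □□□□□□□□□
□□□□□□□□□
□□□□□□□□□
□□□□■■□□□
□□□■■■□□□
□□□■^■□□□
□□□□■■□□□
□□□□□□□□□
□□□□□□□□□
14) □□□□□□□□□
□□□□□□□□□
□□□□□□□□□
□□□□■■□□□
□□□■■■□□□
□□□■■>□□□
□□□□■■□□□
□□□□□□□□□
□□□□□□□□□
15) □□□□□□□□□
□□□□□□□□□
□□□□□□□□□
□□□□■■□□□
□□□■■^□□□
□□□■■□□□□
□□□□■■□□□
□□□□□□□□□
□□□□□□□□□
16) □□□□□□□□□
□□□□□□□□□
□□□□□□□□□
□□□□■■□□□
□□□■<□□□□
□□□■■□□□□
□□□□■■□□□
□□□□□□□□□
□□□□□□□□□
17) □□□□□□□□□
□□□□□□□□□
□□□□□□□□□
□□□□■■□□□
□□□■□□□□□
□□□■v□□□□
□□□□■■□□□
□□□□□□□□□
□□□□□□□□□
18) □□□□□□□□□
□□□□□□□□□
□□□□□□□□□
□□□□■■□□□
□□□■□□□□□
□□□■□>□□□
□□□□■■□□□
□□□□□□□□□
□□□□□□□□□
19) □□□□□□□□□
□□□□□□□□□
□□□□□□□□□
□□□□■■□□□
□□□■□□□□□
□□□■□■□□□
□□□□■v□□□
□□□□□□□□□
□□□□□□□□□
20) □□□□□□□□□
□□□□□□□□□
□□□□□□□□□
□□□□■■□□□
□□□■□□□□□
□□□■□■□□□
□□□□■□>□□
□□□□□□□□□
□□□□□□□□□
21) □□□□□□□□□
□□□□□□□□□
□□□□□□□□□
□□□□■■□□□
□□□■□□□□□
□□□■□■□□□
□□□□■□■□□
□□□□□□v□□
□□□□□□□□□
22) □□□□□□□□□
□□□□□□□□□
□□□□□□□□□
□□□□■■□□□
□□□■□□□□□
□□□■□■□□□
□□□□■□■□□
□□□□□<■□□
□□□□□□□□□
23) □□□□□□□□□
□□□□□□□□□
□□□□□□□□□
□□□□■■□□□
□□□■□□□□□
□□□■□■□□□
□□□□■^■□□
□□□□□■■□□
□□□□□□□□□
24) □□□□□□□□□
□□□□□□□□□
□□□□□□□□□
□□□□■■□□□
□□□■□□□□□
□□□■□■□□□
□□□□■■>□□
□□□□□■■□□
□□□□□□□□□
25) □□□□□□□□□
□□□□□□□□□
□□□□□□□□□
□□□□■■□□□
□□□■□□□□□
□□□■□■^□□
□□□□■■□□□
□□□□□■■□□
□□□□□□□□□
26) □□□□□□□□□
□□□□□□□□□
□□□□□□□□□
□□□□■■□□□
□□□■□□□□□
□□□■□■■>□
□□□□■■□□□
□□□□□■■□□
□□□□□□□□□
27) □□□□□□□□□
□□□□□□□□□
□□□□□□□□□
□□□□■■□□□
□□□■□□□□□
□□□■□■■■□
□□□□■■□v□
□□□□□■■□□
□□□□□□□□□
28) □□□□□□□□□
□□□□□□□□□
□□□□□□□□□
□□□□■■□□□
□□□■□□□□□
□□□■□■■■□
□□□□■■<■□
□□□□□■■□□
□□□□□□□□□
29) □□□□□□□□□
□□□□□□□□□
□□□□□□□□□
□□□□■■□□□
□□□■□□□□□
□□□■□■^■□
□□□□■■■■□
□□□□□■■□□
□□□□□□□□□
30) □□□□□□□□□
□□□□□□□□□
□□□□□□□□□
□□□□■■□□□
□□□■□□□□□
□□□■□<□■□
□□□□■■■■□
□□□□□■■□□
□□□□□□□□□
31) □□□□□□□□□
□□□□□□□□□
□□□□□□□□□
□□□□■■□□□
□□□■□□□□□
□□□■□□□■□
□□□□■v■■□
□□□□□■■□□
□□□□□□□□□
32) □□□□□□□□□
□□□□□□□□□
□□□□□□□□□
□□□□■■□□□
□□□■□□□□□
□□□■□□□■□
□□□□■□>■□
□□□□□■■□□
□□□□□□□□□
33) □□□□□□□□□
□□□□□□□□□
□□□□□□□□□
□□□□■■□□□
□□□■□□□□□
□□□■□□^■□
□□□□■□□■□
□□□□□■■□□
□□□□□□□□□
34) □□□□□□□□□
□□□□□□□□□
□□□□□□□□□
□□□□■■□□□
□□□■□□□□□
□□□■□□■>□
□□□□■□□■□
□□□□□■■□□
□□□□□□□□□
35) □□□□□□□□□
□□□□□□□□□
□□□□□□□□□
□□□□■■□□□
□□□■□□□^□
□□□■□□■□□
□□□□■□□■□
□□□□□■■□□
□□□□□□□□□
36) □□□□□□□□□
□□□□□□□□□
□□□□□□□□□
□□□□■■□□□
□□□■□□□■>
□□□■□□■□□
□□□□■□□■□
□□□□□■■□□
□□□□□□□□□
37) □□□□□□□□□
□□□□□□□□□
□□□□□□□□□
□□□□■■□□□
□□□■□□□■■
□□□■□□■□v
□□□□■□□■□
□□□□□■■□□
□□□□□□□□□
38) □□□□□□□□□
□□□□□□□□□
□□□□□□□□□
□□□□■■□□□
□□□■□□□■■
□□□■□□■<■
□□□□■□□■□
□□□□□■■□□
□□□□□□□□□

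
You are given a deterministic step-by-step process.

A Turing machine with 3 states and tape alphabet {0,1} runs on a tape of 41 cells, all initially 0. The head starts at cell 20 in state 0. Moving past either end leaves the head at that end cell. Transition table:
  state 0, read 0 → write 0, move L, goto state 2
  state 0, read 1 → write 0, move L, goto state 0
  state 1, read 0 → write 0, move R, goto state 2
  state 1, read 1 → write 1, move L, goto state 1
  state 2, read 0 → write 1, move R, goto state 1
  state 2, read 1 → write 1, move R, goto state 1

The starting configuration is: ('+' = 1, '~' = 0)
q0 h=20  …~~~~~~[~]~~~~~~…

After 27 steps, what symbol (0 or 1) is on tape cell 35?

k=0  q0 h=20  …~~~~~~[~]~~~~~~…
k=1  q2 h=19  …~~~~~~[~]~~~~~~…
k=2  q1 h=20  …~~~~~+[~]~~~~~~…
k=3  q2 h=21  …~~~~+~[~]~~~~~~…
k=4  q1 h=22  …~~~+~+[~]~~~~~~…
k=5  q2 h=23  …~~+~+~[~]~~~~~~…
k=6  q1 h=24  …~+~+~+[~]~~~~~~…
k=7  q2 h=25  …+~+~+~[~]~~~~~~…
k=8  q1 h=26  …~+~+~+[~]~~~~~~…
k=9  q2 h=27  …+~+~+~[~]~~~~~~…
k=10  q1 h=28  …~+~+~+[~]~~~~~~…
k=11  q2 h=29  …+~+~+~[~]~~~~~~…
k=12  q1 h=30  …~+~+~+[~]~~~~~~…
k=13  q2 h=31  …+~+~+~[~]~~~~~~…
k=14  q1 h=32  …~+~+~+[~]~~~~~~…
k=15  q2 h=33  …+~+~+~[~]~~~~~~…
k=16  q1 h=34  …~+~+~+[~]~~~~~~|
k=17  q2 h=35  …+~+~+~[~]~~~~~|
k=18  q1 h=36  …~+~+~+[~]~~~~|
k=19  q2 h=37  …+~+~+~[~]~~~|
k=20  q1 h=38  …~+~+~+[~]~~|
k=21  q2 h=39  …+~+~+~[~]~|
k=22  q1 h=40  …~+~+~+[~]|
k=23  q2 h=40  …~+~+~+[~]|
k=24  q1 h=40  …~+~+~+[+]|
k=25  q1 h=39  …+~+~+~[+]+|
k=26  q1 h=38  …~+~+~+[~]++|
k=27  q2 h=39  …+~+~+~[+]+|

1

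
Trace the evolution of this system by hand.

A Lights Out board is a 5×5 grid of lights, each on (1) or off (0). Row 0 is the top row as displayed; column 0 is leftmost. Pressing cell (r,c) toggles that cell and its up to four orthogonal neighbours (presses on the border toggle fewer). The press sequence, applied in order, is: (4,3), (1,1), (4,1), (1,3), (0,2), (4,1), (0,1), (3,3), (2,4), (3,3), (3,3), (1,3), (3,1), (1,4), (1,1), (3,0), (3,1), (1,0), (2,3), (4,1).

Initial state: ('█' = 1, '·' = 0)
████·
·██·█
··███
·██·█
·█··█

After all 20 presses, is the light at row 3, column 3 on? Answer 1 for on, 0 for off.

1

[0] ████·
·██·█
··███
·██·█
·█··█
[1] ████·
·██·█
··███
·████
·███·
[2] █·██·
█···█
·████
·████
·███·
[3] █·██·
█···█
·████
··███
█··█·
[4] █·█··
█·██·
·██·█
··███
█··█·
[5] ██·█·
█··█·
·██·█
··███
█··█·
[6] ██·█·
█··█·
·██·█
·████
·███·
[7] ··██·
██·█·
·██·█
·████
·███·
[8] ··██·
██·█·
·████
·█···
·██··
[9] ··██·
██·██
·██··
·█··█
·██··
[10] ··██·
██·██
·███·
·███·
·███·
[11] ··██·
██·██
·██··
·█··█
·██··
[12] ··█··
███··
·███·
·█··█
·██··
[13] ··█··
███··
··██·
█·█·█
··█··
[14] ··█·█
█████
··███
█·█·█
··█··
[15] ·██·█
···██
·████
█·█·█
··█··
[16] ·██·█
···██
█████
·██·█
█·█··
[17] ·██·█
···██
█·███
█···█
███··
[18] ███·█
██·██
··███
█···█
███··
[19] ███·█
██··█
·····
█··██
███··
[20] ███·█
██··█
·····
██·██
·····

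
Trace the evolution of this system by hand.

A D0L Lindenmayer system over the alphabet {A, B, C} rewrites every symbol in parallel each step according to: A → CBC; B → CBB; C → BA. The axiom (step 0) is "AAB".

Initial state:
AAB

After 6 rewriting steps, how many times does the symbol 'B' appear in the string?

t=0: AAB
t=1: CBCCBCCBB
t=2: BACBBBABACBBBABACBBCBB
t=3: CBBCBCBACBBCBBCBBCBCCBBCBCBACBBCBBCBBCBCCBBCBCBACBBCBBBACBBCBB
t=4: BACBBCBBBACBBBACBBCBCBACBBCBBBACBBCBBBACBBCBBBACBBBABACBBC…ACBBCBBBACBBBACBBCBCBACBBCBBBACBBCBBCBBCBCBACBBCBBBACBBCBB  (len 163)
t=5: CBBCBCBACBBCBBBACBBCBBCBBCBCBACBBCBBCBBCBCBACBBCBBBACBBBAC…ACBBCBBBACBBBACBBCBCBACBBCBBBACBBCBBCBBCBCBACBBCBBBACBBCBB  (len 446)
t=6: BACBBCBBBACBBBACBBCBCBACBBCBBBACBBCBBCBBCBCBACBBCBBBACBBCB…ACBBCBBBACBBBACBBCBCBACBBCBBBACBBCBBCBBCBCBACBBCBBBACBBCBB  (len 1195)

706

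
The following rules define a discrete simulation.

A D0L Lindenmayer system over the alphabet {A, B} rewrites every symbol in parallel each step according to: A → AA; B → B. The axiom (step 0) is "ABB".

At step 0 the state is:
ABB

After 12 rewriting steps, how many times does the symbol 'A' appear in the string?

4096

step 0: ABB
step 1: AABB
step 2: AAAABB
step 3: AAAAAAAABB
step 4: AAAAAAAAAAAAAAAABB
step 5: AAAAAAAAAAAAAAAAAAAAAAAAAAAAAAAABB
step 6: AAAAAAAAAAAAAAAAAAAAAAAAAAAAAAAAAAAAAAAAAAAAAAAAAAAAAAAAAAAAAAAABB
step 7: AAAAAAAAAAAAAAAAAAAAAAAAAAAAAAAAAAAAAAAAAAAAAAAAAAAAAAAAAA…AAAAAAAAAAAAAAAAAAAAAAAAAAAAAAAAAAAAAAAAAAAAAAAAAAAAAAAABB  (len 130)
step 8: AAAAAAAAAAAAAAAAAAAAAAAAAAAAAAAAAAAAAAAAAAAAAAAAAAAAAAAAAA…AAAAAAAAAAAAAAAAAAAAAAAAAAAAAAAAAAAAAAAAAAAAAAAAAAAAAAAABB  (len 258)
step 9: AAAAAAAAAAAAAAAAAAAAAAAAAAAAAAAAAAAAAAAAAAAAAAAAAAAAAAAAAA…AAAAAAAAAAAAAAAAAAAAAAAAAAAAAAAAAAAAAAAAAAAAAAAAAAAAAAAABB  (len 514)
step 10: AAAAAAAAAAAAAAAAAAAAAAAAAAAAAAAAAAAAAAAAAAAAAAAAAAAAAAAAAA…AAAAAAAAAAAAAAAAAAAAAAAAAAAAAAAAAAAAAAAAAAAAAAAAAAAAAAAABB  (len 1026)
step 11: AAAAAAAAAAAAAAAAAAAAAAAAAAAAAAAAAAAAAAAAAAAAAAAAAAAAAAAAAA…AAAAAAAAAAAAAAAAAAAAAAAAAAAAAAAAAAAAAAAAAAAAAAAAAAAAAAAABB  (len 2050)
step 12: AAAAAAAAAAAAAAAAAAAAAAAAAAAAAAAAAAAAAAAAAAAAAAAAAAAAAAAAAA…AAAAAAAAAAAAAAAAAAAAAAAAAAAAAAAAAAAAAAAAAAAAAAAAAAAAAAAABB  (len 4098)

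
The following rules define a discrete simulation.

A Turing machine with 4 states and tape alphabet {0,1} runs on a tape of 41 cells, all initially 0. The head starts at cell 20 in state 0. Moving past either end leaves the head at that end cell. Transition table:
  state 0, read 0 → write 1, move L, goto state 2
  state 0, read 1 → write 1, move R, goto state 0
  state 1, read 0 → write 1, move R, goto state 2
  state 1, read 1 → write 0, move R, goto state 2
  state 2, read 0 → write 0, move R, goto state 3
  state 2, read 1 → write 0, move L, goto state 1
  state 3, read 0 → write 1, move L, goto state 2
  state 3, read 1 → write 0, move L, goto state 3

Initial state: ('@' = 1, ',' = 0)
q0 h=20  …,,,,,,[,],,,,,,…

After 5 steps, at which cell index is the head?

t=0: q0 h=20  …,,,,,,[,],,,,,,…
t=1: q2 h=19  …,,,,,,[,]@,,,,,…
t=2: q3 h=20  …,,,,,,[@],,,,,,…
t=3: q3 h=19  …,,,,,,[,],,,,,,…
t=4: q2 h=18  …,,,,,,[,]@,,,,,…
t=5: q3 h=19  …,,,,,,[@],,,,,,…

19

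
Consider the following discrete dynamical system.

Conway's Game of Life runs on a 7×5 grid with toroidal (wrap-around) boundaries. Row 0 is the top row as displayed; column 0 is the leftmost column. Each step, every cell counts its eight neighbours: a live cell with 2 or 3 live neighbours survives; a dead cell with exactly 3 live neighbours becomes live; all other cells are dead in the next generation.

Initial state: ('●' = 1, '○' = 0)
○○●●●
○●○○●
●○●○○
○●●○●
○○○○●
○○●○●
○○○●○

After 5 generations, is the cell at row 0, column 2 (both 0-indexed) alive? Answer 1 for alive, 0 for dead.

0

[0] ○○●●●
○●○○●
●○●○○
○●●○●
○○○○●
○○●○●
○○○●○
[1] ●○●○●
○●○○●
○○●○●
○●●○●
○●●○●
○○○○●
○○○○○
[2] ●●○●●
○●●○●
○○●○●
○○○○●
○●●○●
●○○●○
●○○●●
[3] ○○○○○
○○○○○
○●●○●
○●●○●
○●●○●
○○○○○
○○○○○
[4] ○○○○○
○○○○○
○●●○○
○○○○●
○●●○○
○○○○○
○○○○○
[5] ○○○○○
○○○○○
○○○○○
●○○●○
○○○○○
○○○○○
○○○○○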